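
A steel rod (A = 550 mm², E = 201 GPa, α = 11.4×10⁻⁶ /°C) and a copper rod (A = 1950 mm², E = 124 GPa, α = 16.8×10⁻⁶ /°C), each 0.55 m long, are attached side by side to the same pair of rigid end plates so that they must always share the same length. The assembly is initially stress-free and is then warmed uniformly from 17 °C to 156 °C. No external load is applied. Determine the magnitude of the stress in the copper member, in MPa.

σ ≈ 29.2 MPa (compressive)

Equilibrium of a rigid end plate with no external load gives equal and opposite internal forces ±P in the two members. Since α_{copper} > α_{steel}, heating drives the copper into compression and the steel into tension.
Compatibility of the two members (thermal + elastic change equal): (α₁ − α₂)ΔT = P·[1/(A₁E₁) + 1/(A₂E₂)].
|α₁ − α₂|·ΔT = 5.4×10⁻⁶ × 139 = 0.0007506.
1/(A₁E₁) + 1/(A₂E₂) = 1/(550×201×10³) + 1/(1950×124×10³) = 1.318×10⁻⁸ N⁻¹.
So P = 0.0007506 / 1.318×10⁻⁸ = 56.94 kN.
σ_{copper} = P/A₂ = 56940/1950 = 29.2 MPa, compressive.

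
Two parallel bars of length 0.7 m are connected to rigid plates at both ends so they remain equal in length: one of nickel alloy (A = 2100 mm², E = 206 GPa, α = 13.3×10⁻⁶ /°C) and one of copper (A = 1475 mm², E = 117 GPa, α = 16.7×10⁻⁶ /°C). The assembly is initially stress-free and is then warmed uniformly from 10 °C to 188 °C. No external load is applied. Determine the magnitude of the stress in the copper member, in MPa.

σ ≈ 50.6 MPa (compressive)

Both members must finish at the same length. With the larger α, the copper tends to over-expand; the plates restrain it, putting the copper in compression and the nickel alloy in tension. With no external load the two internal forces are equal and opposite, magnitude P.
Setting the final lengths equal and cancelling L: (α₁ − α₂)ΔT = P/(A₁E₁) + P/(A₂E₂).
|α₁ − α₂|·ΔT = 3.4×10⁻⁶ × 178 = 0.0006052.
1/(A₁E₁) + 1/(A₂E₂) = 1/(2100×206×10³) + 1/(1475×117×10³) = 8.106×10⁻⁹ N⁻¹.
So P = 0.0006052 / 8.106×10⁻⁹ = 74.66 kN.
σ_{copper} = P/A₂ = 74660/1475 = 50.62 MPa, compressive.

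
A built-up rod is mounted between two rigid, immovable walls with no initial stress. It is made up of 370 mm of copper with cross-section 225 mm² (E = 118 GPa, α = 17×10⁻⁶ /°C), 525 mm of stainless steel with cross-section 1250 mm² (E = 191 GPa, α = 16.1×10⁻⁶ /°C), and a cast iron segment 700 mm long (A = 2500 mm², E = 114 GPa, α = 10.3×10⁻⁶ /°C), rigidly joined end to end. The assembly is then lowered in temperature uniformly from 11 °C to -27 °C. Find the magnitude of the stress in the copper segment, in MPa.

σ ≈ 199 MPa (tensile)

If the supports were absent, the total length change would be Σ αᵢΔT Lᵢ = 17×10⁻⁶×38×370 + 16.1×10⁻⁶×38×525 + 10.3×10⁻⁶×38×700 = 0.8342 mm.
The walls prevent any net length change, so an axial force P (same in every segment) develops. Compatibility: P · Σ Lᵢ/(AᵢEᵢ) = δ_free.
Σ Lᵢ/(AᵢEᵢ) = 370/(225×118×10³) + 525/(1250×191×10³) + 700/(2500×114×10³) = 1.859×10⁻⁵ mm/N.
Hence P = δ_free / Σ(L/AE) = 0.8342/1.859×10⁻⁵ = 44.87 kN (tensile).
σ_{copper} = P / A = 44870 / 225 = 199.4 MPa.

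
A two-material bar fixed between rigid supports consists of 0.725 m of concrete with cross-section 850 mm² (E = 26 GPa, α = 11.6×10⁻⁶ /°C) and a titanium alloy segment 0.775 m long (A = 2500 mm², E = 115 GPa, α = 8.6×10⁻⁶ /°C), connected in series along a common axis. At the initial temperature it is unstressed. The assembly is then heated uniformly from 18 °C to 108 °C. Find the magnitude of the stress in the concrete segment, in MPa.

Free thermal expansion of the whole bar: Σ αᵢΔT Lᵢ = 11.6×10⁻⁶×90×725 + 8.6×10⁻⁶×90×775 = 1.357 mm.
The walls prevent any net length change, so an axial force P (same in every segment) develops. Compatibility: P · Σ Lᵢ/(AᵢEᵢ) = δ_free.
Σ Lᵢ/(AᵢEᵢ) = 725/(850×26×10³) + 775/(2500×115×10³) = 3.55×10⁻⁵ mm/N.
P = 1.357 / 3.55×10⁻⁵ = 38220 N = 38.22 kN, compressive.
σ_{concrete} = P / A = 38220 / 850 = 44.96 MPa.

σ ≈ 45 MPa (compressive)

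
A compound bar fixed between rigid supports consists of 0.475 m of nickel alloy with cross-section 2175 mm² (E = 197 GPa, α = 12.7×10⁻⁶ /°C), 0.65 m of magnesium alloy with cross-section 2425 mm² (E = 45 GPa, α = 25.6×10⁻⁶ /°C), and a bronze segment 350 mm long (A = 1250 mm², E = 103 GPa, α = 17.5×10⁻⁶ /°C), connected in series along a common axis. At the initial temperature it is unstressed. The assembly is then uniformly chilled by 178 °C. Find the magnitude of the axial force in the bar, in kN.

If the supports were absent, the total length change would be Σ αᵢΔT Lᵢ = 12.7×10⁻⁶×178×475 + 25.6×10⁻⁶×178×650 + 17.5×10⁻⁶×178×350 = 5.126 mm.
Since the ends are fixed, an axial force P builds up, equal in every segment, with P · Σ Lᵢ/(AᵢEᵢ) = δ_free.
The series flexibility is Σ Lᵢ/(AᵢEᵢ) = 475/(2175×197×10³) + 650/(2425×45×10³) + 350/(1250×103×10³) = 9.784×10⁻⁶ mm/N.
P = 5.126 / 9.784×10⁻⁶ = 523900 N = 523.9 kN, tensile.

P ≈ 524 kN (tensile)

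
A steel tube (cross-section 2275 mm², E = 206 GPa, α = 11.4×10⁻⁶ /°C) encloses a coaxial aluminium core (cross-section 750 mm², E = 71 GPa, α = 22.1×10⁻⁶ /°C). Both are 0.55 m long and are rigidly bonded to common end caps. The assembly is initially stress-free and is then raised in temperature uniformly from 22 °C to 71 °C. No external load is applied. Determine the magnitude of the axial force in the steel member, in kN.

P ≈ 25.1 kN (tensile in the steel)

Both members must finish at the same length. With the larger α, the aluminium tends to over-expand; the plates restrain it, putting the aluminium in compression and the steel in tension. With no external load the two internal forces are equal and opposite, magnitude P.
Setting the final lengths equal and cancelling L: (α₁ − α₂)ΔT = P/(A₁E₁) + P/(A₂E₂).
|α₁ − α₂|·ΔT = 10.7×10⁻⁶ × 49 = 0.0005243.
1/(A₁E₁) + 1/(A₂E₂) = 1/(2275×206×10³) + 1/(750×71×10³) = 2.091×10⁻⁸ N⁻¹.
So P = 0.0005243 / 2.091×10⁻⁸ = 25.07 kN.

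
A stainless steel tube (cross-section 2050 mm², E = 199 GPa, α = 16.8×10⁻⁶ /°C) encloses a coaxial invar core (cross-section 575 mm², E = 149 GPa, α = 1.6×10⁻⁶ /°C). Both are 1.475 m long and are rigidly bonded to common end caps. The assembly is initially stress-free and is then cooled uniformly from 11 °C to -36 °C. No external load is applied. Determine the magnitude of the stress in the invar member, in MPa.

σ ≈ 88 MPa (compressive)

The stainless steel has the larger α, so on cooling it would change length more than the invar if both were free. The rigid plates force a common final length, so the stainless steel is put into tension and the invar into compression, with equal and opposite forces P (no external load).
Equating the net (thermal + elastic) strains gives |α₁ − α₂|·ΔT = P·[1/(A₁E₁) + 1/(A₂E₂)].
|α₁ − α₂|·ΔT = 15.2×10⁻⁶ × 47 = 0.0007144.
1/(A₁E₁) + 1/(A₂E₂) = 1/(2050×199×10³) + 1/(575×149×10³) = 1.412×10⁻⁸ N⁻¹.
P = 0.0007144 / 1.412×10⁻⁸ = 50580 N = 50.58 kN.
σ_{invar} = P/A₂ = 50580/575 = 87.97 MPa, compressive.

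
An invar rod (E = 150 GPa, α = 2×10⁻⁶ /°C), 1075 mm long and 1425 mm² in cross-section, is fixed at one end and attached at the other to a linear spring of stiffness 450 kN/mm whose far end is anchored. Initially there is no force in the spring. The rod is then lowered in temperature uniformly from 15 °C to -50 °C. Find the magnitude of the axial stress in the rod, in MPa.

σ ≈ 13.5 MPa (tensile)

If the spring were absent the rod would shorten by αΔT L = 2×10⁻⁶ × 65 × 1075 = 0.1397 mm.
With a force P in the spring, the elastic change of the rod is PL/(AE) and that of the spring is P/k; compatibility requires their sum to equal δ_free.
P [ L/(AE) + 1/k ] = δ_free → P [ 1075/(1425×150×10³) + 1/(450×10³) ] = 0.1397.
P = 0.1397 / 7.251×10⁻⁶ = 19270 N.
σ = P/A = 19270/1425 = 13.52 MPa.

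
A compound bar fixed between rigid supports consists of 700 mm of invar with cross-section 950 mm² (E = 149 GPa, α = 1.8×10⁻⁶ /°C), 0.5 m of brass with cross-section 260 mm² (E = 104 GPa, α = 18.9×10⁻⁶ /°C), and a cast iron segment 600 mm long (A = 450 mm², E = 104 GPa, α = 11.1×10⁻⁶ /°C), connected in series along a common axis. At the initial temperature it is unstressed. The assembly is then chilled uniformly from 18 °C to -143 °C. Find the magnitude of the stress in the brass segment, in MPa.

Free thermal contraction of the whole bar: Σ αᵢΔT Lᵢ = 1.8×10⁻⁶×161×700 + 18.9×10⁻⁶×161×500 + 11.1×10⁻⁶×161×600 = 2.797 mm.
The rigid supports impose zero overall length change; the single axial force P common to all segments must satisfy P Σ Lᵢ/(AᵢEᵢ) = δ_free.
Σ Lᵢ/(AᵢEᵢ) = 700/(950×149×10³) + 500/(260×104×10³) + 600/(450×104×10³) = 3.626×10⁻⁵ mm/N.
So P = 2.797 / 3.626×10⁻⁵ = 77.13 kN, tensile.
σ_{brass} = P / A = 77130 / 260 = 296.7 MPa.

σ ≈ 297 MPa (tensile)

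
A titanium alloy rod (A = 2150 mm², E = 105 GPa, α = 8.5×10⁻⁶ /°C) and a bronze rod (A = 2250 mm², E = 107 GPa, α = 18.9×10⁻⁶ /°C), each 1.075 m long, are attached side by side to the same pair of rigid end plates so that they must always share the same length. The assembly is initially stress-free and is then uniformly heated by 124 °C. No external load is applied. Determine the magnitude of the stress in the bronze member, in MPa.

The bronze has the larger α, so on heating it would change length more than the titanium alloy if both were free. The rigid plates force a common final length, so the bronze is put into compression and the titanium alloy into tension, with equal and opposite forces P (no external load).
Compatibility of the two members (thermal + elastic change equal): (α₁ − α₂)ΔT = P·[1/(A₁E₁) + 1/(A₂E₂)].
|α₁ − α₂|·ΔT = 10.4×10⁻⁶ × 124 = 0.00129.
1/(A₁E₁) + 1/(A₂E₂) = 1/(2150×105×10³) + 1/(2250×107×10³) = 8.583×10⁻⁹ N⁻¹.
So P = 0.00129 / 8.583×10⁻⁹ = 150.2 kN.
σ_{bronze} = P/A₂ = 150200/2250 = 66.78 MPa, compressive.

σ ≈ 66.8 MPa (compressive)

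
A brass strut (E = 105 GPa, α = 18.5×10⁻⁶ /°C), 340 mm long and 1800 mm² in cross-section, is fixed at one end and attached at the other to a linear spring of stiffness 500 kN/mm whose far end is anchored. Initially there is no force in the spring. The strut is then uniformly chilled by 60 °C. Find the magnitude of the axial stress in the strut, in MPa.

σ ≈ 55.2 MPa (tensile)

The unrestrained thermal change is αΔT L = 18.5×10⁻⁶ × 60 × 340 = 0.3774 mm.
Let P be the tensile force in the spring. The strut extends elastically by PL/(AE) and the spring stretches by P/k; together these equal δ_free.
P [ L/(AE) + 1/k ] = δ_free → P [ 340/(1800×105×10³) + 1/(500×10³) ] = 0.3774.
P = 0.3774 / 3.799×10⁻⁶ = 99340 N.
σ = P/A = 99340/1800 = 55.19 MPa.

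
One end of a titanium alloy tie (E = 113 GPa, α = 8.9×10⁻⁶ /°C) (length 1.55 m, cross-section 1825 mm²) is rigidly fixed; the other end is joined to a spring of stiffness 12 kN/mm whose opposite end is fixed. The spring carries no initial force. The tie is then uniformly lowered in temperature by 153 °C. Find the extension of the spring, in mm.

The unrestrained thermal change is αΔT L = 8.9×10⁻⁶ × 153 × 1550 = 2.111 mm.
Let P be the tensile force in the spring. The tie extends elastically by PL/(AE) and the spring stretches by P/k; together these equal δ_free.
So P = δ_free / [L/(AE) + 1/k] = 2.111 / [ 1550/(1825×113×10³) + 1/(12×10³) ].
P = 2.111 / 9.085×10⁻⁵ = 23230 N.
Spring extension = P/k = 23230/(12×10³) = 1.936 mm.

δ ≈ 1.94 mm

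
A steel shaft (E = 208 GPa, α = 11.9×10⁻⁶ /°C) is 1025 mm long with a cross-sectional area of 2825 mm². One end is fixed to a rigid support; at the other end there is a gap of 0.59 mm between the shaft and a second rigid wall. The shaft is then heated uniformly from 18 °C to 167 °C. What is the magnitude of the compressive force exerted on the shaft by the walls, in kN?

P ≈ 704 kN

Unrestrained expansion: δ_free = αΔT L = 11.9×10⁻⁶ × 149 × 1025 = 1.817 mm.
This exceeds the 0.59 mm gap, so the wall pushes back. The portion of expansion that must be recovered elastically is δ_free − gap = 1.817 − 0.59 = 1.227 mm.
Compatibility: PL/(AE) = 1.227 mm, so σ = P/A = E × (1.227/1025) = 249.1 MPa.
P = σA = 249.1 × 2825 = 703.6 kN.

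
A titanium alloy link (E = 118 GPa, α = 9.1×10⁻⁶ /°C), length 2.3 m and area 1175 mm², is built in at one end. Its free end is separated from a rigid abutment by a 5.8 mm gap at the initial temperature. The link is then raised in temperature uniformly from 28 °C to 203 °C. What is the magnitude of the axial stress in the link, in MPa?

Unrestrained expansion: δ_free = αΔT L = 9.1×10⁻⁶ × 175 × 2300 = 3.663 mm.
This is smaller than the 5.8 mm clearance, so the link expands freely without reaching the stop — the stress is zero.

σ ≈ 0 MPa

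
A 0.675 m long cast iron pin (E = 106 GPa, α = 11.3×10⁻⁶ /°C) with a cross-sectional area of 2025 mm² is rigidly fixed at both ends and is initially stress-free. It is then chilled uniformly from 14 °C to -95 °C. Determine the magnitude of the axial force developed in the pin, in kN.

P ≈ 264 kN (tensile)

Full restraint means ε = 0, so the stress is σ = EαΔT = 106×10³ × 11.3×10⁻⁶ × 109 = 130.6 MPa.
P = AEαΔT = 2025 × 106×10³ × 11.3×10⁻⁶ × 109 = 264.4 kN (tensile).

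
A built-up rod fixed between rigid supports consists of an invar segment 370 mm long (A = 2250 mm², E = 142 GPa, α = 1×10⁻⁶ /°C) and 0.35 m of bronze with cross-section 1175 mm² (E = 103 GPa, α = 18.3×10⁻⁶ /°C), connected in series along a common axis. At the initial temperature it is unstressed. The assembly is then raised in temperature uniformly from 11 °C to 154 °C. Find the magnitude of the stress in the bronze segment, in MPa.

Free thermal expansion of the whole bar: Σ αᵢΔT Lᵢ = 1×10⁻⁶×143×370 + 18.3×10⁻⁶×143×350 = 0.9688 mm.
The rigid supports impose zero overall length change; the single axial force P common to all segments must satisfy P Σ Lᵢ/(AᵢEᵢ) = δ_free.
Σ Lᵢ/(AᵢEᵢ) = 370/(2250×142×10³) + 350/(1175×103×10³) = 4.05×10⁻⁶ mm/N.
So P = 0.9688 / 4.05×10⁻⁶ = 239.2 kN, compressive.
σ_{bronze} = P / A = 239200 / 1175 = 203.6 MPa.

σ ≈ 204 MPa (compressive)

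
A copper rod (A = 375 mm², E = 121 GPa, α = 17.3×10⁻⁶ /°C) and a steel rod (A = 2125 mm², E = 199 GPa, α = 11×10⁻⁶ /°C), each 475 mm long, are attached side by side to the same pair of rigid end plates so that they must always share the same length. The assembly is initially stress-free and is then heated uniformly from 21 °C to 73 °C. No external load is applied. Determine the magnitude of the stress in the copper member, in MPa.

Both members must finish at the same length. With the larger α, the copper tends to over-expand; the plates restrain it, putting the copper in compression and the steel in tension. With no external load the two internal forces are equal and opposite, magnitude P.
Equating the net (thermal + elastic) strains gives |α₁ − α₂|·ΔT = P·[1/(A₁E₁) + 1/(A₂E₂)].
|α₁ − α₂|·ΔT = 6.3×10⁻⁶ × 52 = 0.0003276.
1/(A₁E₁) + 1/(A₂E₂) = 1/(375×121×10³) + 1/(2125×199×10³) = 2.44×10⁻⁸ N⁻¹.
So P = 0.0003276 / 2.44×10⁻⁸ = 13.42 kN.
σ_{copper} = P/A₁ = 13420/375 = 35.8 MPa, compressive.

σ ≈ 35.8 MPa (compressive)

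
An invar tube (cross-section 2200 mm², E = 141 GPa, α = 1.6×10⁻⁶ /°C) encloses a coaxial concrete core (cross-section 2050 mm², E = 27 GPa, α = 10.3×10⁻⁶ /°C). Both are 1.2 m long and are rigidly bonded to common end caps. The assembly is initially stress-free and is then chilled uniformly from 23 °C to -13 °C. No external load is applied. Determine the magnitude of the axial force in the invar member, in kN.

P ≈ 14.7 kN (compressive in the invar)

The concrete has the larger α, so on cooling it would change length more than the invar if both were free. The rigid plates force a common final length, so the concrete is put into tension and the invar into compression, with equal and opposite forces P (no external load).
Equating the net (thermal + elastic) strains gives |α₁ − α₂|·ΔT = P·[1/(A₁E₁) + 1/(A₂E₂)].
|α₁ − α₂|·ΔT = 8.7×10⁻⁶ × 36 = 0.0003132.
1/(A₁E₁) + 1/(A₂E₂) = 1/(2200×141×10³) + 1/(2050×27×10³) = 2.129×10⁻⁸ N⁻¹.
P = 0.0003132 / 2.129×10⁻⁸ = 14710 N = 14.71 kN.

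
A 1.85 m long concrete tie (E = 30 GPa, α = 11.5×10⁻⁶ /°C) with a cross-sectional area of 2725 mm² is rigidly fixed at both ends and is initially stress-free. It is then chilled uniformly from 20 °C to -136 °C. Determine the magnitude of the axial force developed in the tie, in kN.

P ≈ 147 kN (tensile)

Full restraint means ε = 0, so the stress is σ = EαΔT = 30×10³ × 11.5×10⁻⁶ × 156 = 53.82 MPa.
Then P = σA = 53.82 × 2725 mm² = 146.7 kN, tensile.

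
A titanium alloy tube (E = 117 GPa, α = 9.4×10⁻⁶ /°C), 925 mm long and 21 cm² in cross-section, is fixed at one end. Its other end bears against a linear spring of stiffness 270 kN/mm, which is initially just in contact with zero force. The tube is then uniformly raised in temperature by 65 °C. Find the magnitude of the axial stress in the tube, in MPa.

The unrestrained thermal change is αΔT L = 9.4×10⁻⁶ × 65 × 925 = 0.5652 mm.
Let P be the compressive force at the spring. The tube shortens elastically by PL/(AE) and the spring compresses by P/k; together these equal δ_free.
So P = δ_free / [L/(AE) + 1/k] = 0.5652 / [ 925/(2100×117×10³) + 1/(270×10³) ].
P = 0.5652 / 7.468×10⁻⁶ = 75670 N.
σ = P/A = 75670/2100 = 36.04 MPa.

σ ≈ 36 MPa (compressive)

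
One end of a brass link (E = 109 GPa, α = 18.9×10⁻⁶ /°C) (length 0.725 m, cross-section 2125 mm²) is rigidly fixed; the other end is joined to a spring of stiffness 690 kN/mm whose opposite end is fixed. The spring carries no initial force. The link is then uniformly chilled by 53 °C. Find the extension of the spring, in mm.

Free thermal contraction: δ_free = αΔT L = 18.9×10⁻⁶ × 53 × 725 = 0.7262 mm.
Let P be the tensile force in the spring. The link extends elastically by PL/(AE) and the spring stretches by P/k; together these equal δ_free.
P [ L/(AE) + 1/k ] = δ_free → P [ 725/(2125×109×10³) + 1/(690×10³) ] = 0.7262.
P = 0.7262 / 4.579×10⁻⁶ = 158600 N.
Spring extension = P/k = 158600/(690×10³) = 0.2298 mm.

δ ≈ 0.23 mm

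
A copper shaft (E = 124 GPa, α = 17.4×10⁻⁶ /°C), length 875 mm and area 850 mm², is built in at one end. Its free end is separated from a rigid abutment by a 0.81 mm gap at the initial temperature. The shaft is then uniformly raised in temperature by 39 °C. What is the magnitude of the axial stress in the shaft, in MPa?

σ ≈ 0 MPa

If the wall were absent the shaft would grow by αΔT L = 17.4×10⁻⁶ × 39 × 875 = 0.5938 mm.
This is smaller than the 0.81 mm clearance, so the shaft expands freely without reaching the stop — the stress is zero.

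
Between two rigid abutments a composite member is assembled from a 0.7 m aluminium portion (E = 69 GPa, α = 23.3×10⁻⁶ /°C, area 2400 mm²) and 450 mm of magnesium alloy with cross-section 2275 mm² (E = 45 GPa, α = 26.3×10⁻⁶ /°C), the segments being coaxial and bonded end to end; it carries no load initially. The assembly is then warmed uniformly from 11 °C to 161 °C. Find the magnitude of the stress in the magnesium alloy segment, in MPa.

Free thermal expansion of the whole bar: Σ αᵢΔT Lᵢ = 23.3×10⁻⁶×150×700 + 26.3×10⁻⁶×150×450 = 4.222 mm.
The walls prevent any net length change, so an axial force P (same in every segment) develops. Compatibility: P · Σ Lᵢ/(AᵢEᵢ) = δ_free.
Σ Lᵢ/(AᵢEᵢ) = 700/(2400×69×10³) + 450/(2275×45×10³) = 8.623×10⁻⁶ mm/N.
Hence P = δ_free / Σ(L/AE) = 4.222/8.623×10⁻⁶ = 489.6 kN (compressive).
σ_{magnesium alloy} = P / A = 489600 / 2275 = 215.2 MPa.

σ ≈ 215 MPa (compressive)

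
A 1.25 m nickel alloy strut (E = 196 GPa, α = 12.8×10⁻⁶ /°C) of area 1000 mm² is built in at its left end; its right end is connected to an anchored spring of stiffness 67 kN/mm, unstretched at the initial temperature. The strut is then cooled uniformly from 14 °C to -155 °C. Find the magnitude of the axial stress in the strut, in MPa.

If the spring were absent the strut would shorten by αΔT L = 12.8×10⁻⁶ × 169 × 1250 = 2.704 mm.
Let P be the tensile force in the spring. The strut extends elastically by PL/(AE) and the spring stretches by P/k; together these equal δ_free.
P [ L/(AE) + 1/k ] = δ_free → P [ 1250/(1000×196×10³) + 1/(67×10³) ] = 2.704.
P = 2.704 / 2.13×10⁻⁵ = 126900 N.
σ = P/A = 126900/1000 = 126.9 MPa.

σ ≈ 127 MPa (tensile)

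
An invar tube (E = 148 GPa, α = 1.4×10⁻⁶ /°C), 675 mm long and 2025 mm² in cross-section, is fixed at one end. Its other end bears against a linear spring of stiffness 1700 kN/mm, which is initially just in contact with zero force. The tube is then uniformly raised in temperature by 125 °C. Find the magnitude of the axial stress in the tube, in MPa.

σ ≈ 20.5 MPa (compressive)

If the spring were absent the tube would lengthen by αΔT L = 1.4×10⁻⁶ × 125 × 675 = 0.1181 mm.
Let P be the compressive force at the spring. The tube shortens elastically by PL/(AE) and the spring compresses by P/k; together these equal δ_free.
P [ L/(AE) + 1/k ] = δ_free → P [ 675/(2025×148×10³) + 1/(1700×10³) ] = 0.1181.
P = 0.1181 / 2.84×10⁻⁶ = 41590 N.
σ = P/A = 41590/2025 = 20.54 MPa.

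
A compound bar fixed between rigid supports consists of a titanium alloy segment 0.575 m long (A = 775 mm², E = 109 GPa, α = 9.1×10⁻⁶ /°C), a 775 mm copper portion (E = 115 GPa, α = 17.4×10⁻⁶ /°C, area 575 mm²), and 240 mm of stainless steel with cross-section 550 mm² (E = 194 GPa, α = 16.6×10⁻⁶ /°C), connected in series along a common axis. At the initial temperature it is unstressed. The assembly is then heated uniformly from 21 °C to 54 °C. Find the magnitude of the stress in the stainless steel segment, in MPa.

σ ≈ 65.6 MPa (compressive)

If the supports were absent, the total length change would be Σ αᵢΔT Lᵢ = 9.1×10⁻⁶×33×575 + 17.4×10⁻⁶×33×775 + 16.6×10⁻⁶×33×240 = 0.7491 mm.
The walls prevent any net length change, so an axial force P (same in every segment) develops. Compatibility: P · Σ Lᵢ/(AᵢEᵢ) = δ_free.
The series flexibility is Σ Lᵢ/(AᵢEᵢ) = 575/(775×109×10³) + 775/(575×115×10³) + 240/(550×194×10³) = 2.078×10⁻⁵ mm/N.
P = 0.7491 / 2.078×10⁻⁵ = 36060 N = 36.06 kN, compressive.
σ_{stainless steel} = P / A = 36060 / 550 = 65.56 MPa.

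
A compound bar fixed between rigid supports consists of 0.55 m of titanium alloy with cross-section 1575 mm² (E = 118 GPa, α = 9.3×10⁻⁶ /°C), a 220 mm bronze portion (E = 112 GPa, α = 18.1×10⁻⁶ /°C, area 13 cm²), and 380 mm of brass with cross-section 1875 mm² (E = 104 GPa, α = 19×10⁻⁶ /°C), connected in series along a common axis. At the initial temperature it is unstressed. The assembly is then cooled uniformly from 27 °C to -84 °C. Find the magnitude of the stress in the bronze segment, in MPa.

σ ≈ 217 MPa (tensile)

If the supports were absent, the total length change would be Σ αᵢΔT Lᵢ = 9.3×10⁻⁶×111×550 + 18.1×10⁻⁶×111×220 + 19×10⁻⁶×111×380 = 1.811 mm.
The rigid supports impose zero overall length change; the single axial force P common to all segments must satisfy P Σ Lᵢ/(AᵢEᵢ) = δ_free.
The series flexibility is Σ Lᵢ/(AᵢEᵢ) = 550/(1575×118×10³) + 220/(1300×112×10³) + 380/(1875×104×10³) = 6.419×10⁻⁶ mm/N.
So P = 1.811 / 6.419×10⁻⁶ = 282.2 kN, tensile.
σ_{bronze} = P / A = 282200 / 1300 = 217 MPa.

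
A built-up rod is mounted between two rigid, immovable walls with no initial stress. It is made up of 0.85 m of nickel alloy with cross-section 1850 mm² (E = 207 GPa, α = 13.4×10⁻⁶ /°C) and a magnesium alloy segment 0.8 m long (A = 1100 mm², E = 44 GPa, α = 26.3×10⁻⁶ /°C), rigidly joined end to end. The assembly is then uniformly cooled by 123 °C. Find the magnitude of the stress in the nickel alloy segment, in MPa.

σ ≈ 115 MPa (tensile)

If the supports were absent, the total length change would be Σ αᵢΔT Lᵢ = 13.4×10⁻⁶×123×850 + 26.3×10⁻⁶×123×800 = 3.989 mm.
Since the ends are fixed, an axial force P builds up, equal in every segment, with P · Σ Lᵢ/(AᵢEᵢ) = δ_free.
Σ Lᵢ/(AᵢEᵢ) = 850/(1850×207×10³) + 800/(1100×44×10³) = 1.875×10⁻⁵ mm/N.
Hence P = δ_free / Σ(L/AE) = 3.989/1.875×10⁻⁵ = 212.8 kN (tensile).
σ_{nickel alloy} = P / A = 212800 / 1850 = 115 MPa.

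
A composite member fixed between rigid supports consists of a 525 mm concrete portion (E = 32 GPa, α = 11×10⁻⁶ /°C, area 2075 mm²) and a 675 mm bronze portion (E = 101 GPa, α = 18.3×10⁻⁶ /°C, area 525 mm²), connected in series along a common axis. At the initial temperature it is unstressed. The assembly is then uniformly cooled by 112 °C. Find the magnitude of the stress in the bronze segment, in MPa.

σ ≈ 187 MPa (tensile)

If the supports were absent, the total length change would be Σ αᵢΔT Lᵢ = 11×10⁻⁶×112×525 + 18.3×10⁻⁶×112×675 = 2.03 mm.
The rigid supports impose zero overall length change; the single axial force P common to all segments must satisfy P Σ Lᵢ/(AᵢEᵢ) = δ_free.
The series flexibility is Σ Lᵢ/(AᵢEᵢ) = 525/(2075×32×10³) + 675/(525×101×10³) = 2.064×10⁻⁵ mm/N.
P = 2.03 / 2.064×10⁻⁵ = 98380 N = 98.38 kN, tensile.
σ_{bronze} = P / A = 98380 / 525 = 187.4 MPa.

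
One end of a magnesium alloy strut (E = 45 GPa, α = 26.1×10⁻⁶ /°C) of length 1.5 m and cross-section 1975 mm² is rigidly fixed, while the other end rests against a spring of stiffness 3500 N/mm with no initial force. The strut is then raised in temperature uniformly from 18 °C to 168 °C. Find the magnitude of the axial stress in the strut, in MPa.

The unrestrained thermal change is αΔT L = 26.1×10⁻⁶ × 150 × 1500 = 5.873 mm.
Let P be the compressive force at the spring. The strut shortens elastically by PL/(AE) and the spring compresses by P/k; together these equal δ_free.
So P = δ_free / [L/(AE) + 1/k] = 5.873 / [ 1500/(1975×45×10³) + 1/(3500) ].
P = 5.873 / 0.0003026 = 19410 N.
σ = P/A = 19410/1975 = 9.826 MPa.

σ ≈ 9.83 MPa (compressive)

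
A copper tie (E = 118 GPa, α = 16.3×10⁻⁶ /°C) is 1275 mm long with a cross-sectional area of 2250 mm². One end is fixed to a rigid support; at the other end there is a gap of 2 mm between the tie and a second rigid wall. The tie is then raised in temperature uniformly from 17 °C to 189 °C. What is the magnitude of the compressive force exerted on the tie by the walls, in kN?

P ≈ 328 kN

If the wall were absent the tie would grow by αΔT L = 16.3×10⁻⁶ × 172 × 1275 = 3.575 mm.
This exceeds the 2 mm gap, so the wall pushes back. The portion of expansion that must be recovered elastically is δ_free − gap = 3.575 − 2 = 1.575 mm.
That suppressed elongation corresponds to σ = E·Δ/L = 118×10³ × 1.575/1275 = 145.7 MPa.
P = σA = 145.7 × 2250 = 327.9 kN.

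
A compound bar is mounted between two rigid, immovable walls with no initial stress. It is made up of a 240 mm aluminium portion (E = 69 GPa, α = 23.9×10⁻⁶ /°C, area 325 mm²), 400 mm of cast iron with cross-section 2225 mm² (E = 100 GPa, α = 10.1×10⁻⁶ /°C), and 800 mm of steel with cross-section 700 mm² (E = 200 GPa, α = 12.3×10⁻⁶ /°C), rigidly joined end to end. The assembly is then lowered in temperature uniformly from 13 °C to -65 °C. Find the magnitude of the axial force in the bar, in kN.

If the supports were absent, the total length change would be Σ αᵢΔT Lᵢ = 23.9×10⁻⁶×78×240 + 10.1×10⁻⁶×78×400 + 12.3×10⁻⁶×78×800 = 1.53 mm.
Since the ends are fixed, an axial force P builds up, equal in every segment, with P · Σ Lᵢ/(AᵢEᵢ) = δ_free.
The series flexibility is Σ Lᵢ/(AᵢEᵢ) = 240/(325×69×10³) + 400/(2225×100×10³) + 800/(700×200×10³) = 1.821×10⁻⁵ mm/N.
So P = 1.53 / 1.821×10⁻⁵ = 84 kN, tensile.

P ≈ 84 kN (tensile)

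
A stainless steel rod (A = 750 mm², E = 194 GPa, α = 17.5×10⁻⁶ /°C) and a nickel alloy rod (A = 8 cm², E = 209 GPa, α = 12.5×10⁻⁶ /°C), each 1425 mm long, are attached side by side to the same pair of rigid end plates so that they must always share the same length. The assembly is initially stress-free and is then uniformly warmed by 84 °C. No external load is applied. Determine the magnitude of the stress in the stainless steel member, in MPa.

The stainless steel has the larger α, so on heating it would change length more than the nickel alloy if both were free. The rigid plates force a common final length, so the stainless steel is put into compression and the nickel alloy into tension, with equal and opposite forces P (no external load).
Setting the final lengths equal and cancelling L: (α₁ − α₂)ΔT = P/(A₁E₁) + P/(A₂E₂).
|α₁ − α₂|·ΔT = 5×10⁻⁶ × 84 = 0.00042.
1/(A₁E₁) + 1/(A₂E₂) = 1/(750×194×10³) + 1/(800×209×10³) = 1.285×10⁻⁸ N⁻¹.
P = 0.00042 / 1.285×10⁻⁸ = 32680 N = 32.68 kN.
σ_{stainless steel} = P/A₁ = 32680/750 = 43.57 MPa, compressive.

σ ≈ 43.6 MPa (compressive)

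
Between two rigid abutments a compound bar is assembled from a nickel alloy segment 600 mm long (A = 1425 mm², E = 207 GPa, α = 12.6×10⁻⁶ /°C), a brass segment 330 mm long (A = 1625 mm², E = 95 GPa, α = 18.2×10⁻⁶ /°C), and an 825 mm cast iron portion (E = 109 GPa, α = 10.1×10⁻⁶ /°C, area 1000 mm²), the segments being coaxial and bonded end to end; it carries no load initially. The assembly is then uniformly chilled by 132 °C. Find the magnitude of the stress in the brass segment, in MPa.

σ ≈ 152 MPa (tensile)

Free thermal contraction of the whole bar: Σ αᵢΔT Lᵢ = 12.6×10⁻⁶×132×600 + 18.2×10⁻⁶×132×330 + 10.1×10⁻⁶×132×825 = 2.891 mm.
Since the ends are fixed, an axial force P builds up, equal in every segment, with P · Σ Lᵢ/(AᵢEᵢ) = δ_free.
The series flexibility is Σ Lᵢ/(AᵢEᵢ) = 600/(1425×207×10³) + 330/(1625×95×10³) + 825/(1000×109×10³) = 1.174×10⁻⁵ mm/N.
P = 2.891 / 1.174×10⁻⁵ = 246200 N = 246.2 kN, tensile.
σ_{brass} = P / A = 246200 / 1625 = 151.5 MPa.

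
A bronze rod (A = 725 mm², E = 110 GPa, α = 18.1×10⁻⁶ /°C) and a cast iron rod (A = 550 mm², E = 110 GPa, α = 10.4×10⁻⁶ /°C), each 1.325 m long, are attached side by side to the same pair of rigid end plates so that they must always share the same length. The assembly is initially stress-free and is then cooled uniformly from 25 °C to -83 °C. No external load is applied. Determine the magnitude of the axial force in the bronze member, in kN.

P ≈ 28.6 kN (tensile in the bronze)

Equilibrium of a rigid end plate with no external load gives equal and opposite internal forces ±P in the two members. Since α_{bronze} > α_{cast iron}, cooling drives the bronze into tension and the cast iron into compression.
Setting the final lengths equal and cancelling L: (α₁ − α₂)ΔT = P/(A₁E₁) + P/(A₂E₂).
|α₁ − α₂|·ΔT = 7.7×10⁻⁶ × 108 = 0.0008316.
1/(A₁E₁) + 1/(A₂E₂) = 1/(725×110×10³) + 1/(550×110×10³) = 2.907×10⁻⁸ N⁻¹.
So P = 0.0008316 / 2.907×10⁻⁸ = 28.61 kN.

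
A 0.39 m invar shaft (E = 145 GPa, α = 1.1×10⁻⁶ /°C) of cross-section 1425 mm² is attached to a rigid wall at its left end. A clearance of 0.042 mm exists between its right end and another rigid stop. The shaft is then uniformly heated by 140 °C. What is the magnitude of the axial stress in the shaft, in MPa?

σ ≈ 6.71 MPa (compressive)

Free thermal elongation = αΔT L = 1.1×10⁻⁶ × 140 × 390 = 0.06006 mm.
The gap closes (δ_free > 0.042 mm) and the wall then resists a further 0.06006 − 0.042 = 0.01806 mm of expansion.
Compatibility: PL/(AE) = 0.01806 mm, so σ = P/A = E × (0.01806/390) = 6.715 MPa.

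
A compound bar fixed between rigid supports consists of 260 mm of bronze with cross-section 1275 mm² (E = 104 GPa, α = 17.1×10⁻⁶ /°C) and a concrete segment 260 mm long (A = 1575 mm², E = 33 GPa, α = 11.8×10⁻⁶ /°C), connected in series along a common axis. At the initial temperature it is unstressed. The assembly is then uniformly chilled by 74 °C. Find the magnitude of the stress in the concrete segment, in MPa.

If the supports were absent, the total length change would be Σ αᵢΔT Lᵢ = 17.1×10⁻⁶×74×260 + 11.8×10⁻⁶×74×260 = 0.556 mm.
The rigid supports impose zero overall length change; the single axial force P common to all segments must satisfy P Σ Lᵢ/(AᵢEᵢ) = δ_free.
The series flexibility is Σ Lᵢ/(AᵢEᵢ) = 260/(1275×104×10³) + 260/(1575×33×10³) = 6.963×10⁻⁶ mm/N.
P = 0.556 / 6.963×10⁻⁶ = 79850 N = 79.85 kN, tensile.
σ_{concrete} = P / A = 79850 / 1575 = 50.7 MPa.

σ ≈ 50.7 MPa (tensile)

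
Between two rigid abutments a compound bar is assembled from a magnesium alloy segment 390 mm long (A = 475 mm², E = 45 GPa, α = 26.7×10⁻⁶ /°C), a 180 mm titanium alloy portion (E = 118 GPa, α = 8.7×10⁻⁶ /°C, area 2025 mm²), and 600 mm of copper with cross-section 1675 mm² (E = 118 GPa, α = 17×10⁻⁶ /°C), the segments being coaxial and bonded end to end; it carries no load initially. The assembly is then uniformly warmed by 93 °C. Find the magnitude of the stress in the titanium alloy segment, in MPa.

With the walls removed the bar would change length by δ_free = Σ αᵢΔT Lᵢ = 26.7×10⁻⁶×93×390 + 8.7×10⁻⁶×93×180 + 17×10⁻⁶×93×600 = 2.063 mm.
The walls prevent any net length change, so an axial force P (same in every segment) develops. Compatibility: P · Σ Lᵢ/(AᵢEᵢ) = δ_free.
Σ Lᵢ/(AᵢEᵢ) = 390/(475×45×10³) + 180/(2025×118×10³) + 600/(1675×118×10³) = 2.203×10⁻⁵ mm/N.
So P = 2.063 / 2.203×10⁻⁵ = 93.61 kN, compressive.
σ_{titanium alloy} = P / A = 93610 / 2025 = 46.23 MPa.

σ ≈ 46.2 MPa (compressive)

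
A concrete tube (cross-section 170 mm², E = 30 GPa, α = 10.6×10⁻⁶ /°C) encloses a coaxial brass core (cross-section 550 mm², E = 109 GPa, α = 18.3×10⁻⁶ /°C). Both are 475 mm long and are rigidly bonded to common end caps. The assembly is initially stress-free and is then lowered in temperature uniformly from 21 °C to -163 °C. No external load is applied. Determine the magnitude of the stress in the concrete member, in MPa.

σ ≈ 39.2 MPa (compressive)

Both members must finish at the same length. With the larger α, the brass tends to over-contract; the plates restrain it, putting the brass in tension and the concrete in compression. With no external load the two internal forces are equal and opposite, magnitude P.
Compatibility of the two members (thermal + elastic change equal): (α₁ − α₂)ΔT = P·[1/(A₁E₁) + 1/(A₂E₂)].
|α₁ − α₂|·ΔT = 7.7×10⁻⁶ × 184 = 0.001417.
1/(A₁E₁) + 1/(A₂E₂) = 1/(170×30×10³) + 1/(550×109×10³) = 2.128×10⁻⁷ N⁻¹.
P = 0.001417 / 2.128×10⁻⁷ = 6659 N = 6.659 kN.
σ_{concrete} = P/A₁ = 6659/170 = 39.17 MPa, compressive.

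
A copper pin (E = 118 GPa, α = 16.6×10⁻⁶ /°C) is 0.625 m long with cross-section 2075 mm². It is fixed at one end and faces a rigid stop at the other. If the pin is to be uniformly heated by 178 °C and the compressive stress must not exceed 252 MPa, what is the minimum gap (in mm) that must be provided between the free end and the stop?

With no wall the pin would lengthen by αΔT L = 16.6×10⁻⁶ × 178 × 625 = 1.847 mm.
At the allowable stress the elastic shortening the wall may impose is σL/E = 252 × 625 / (118×10³) = 1.335 mm.
The gap must absorb the remainder: g_min = 1.847 − 1.335 = 0.512 mm.

g ≈ 0.512 mm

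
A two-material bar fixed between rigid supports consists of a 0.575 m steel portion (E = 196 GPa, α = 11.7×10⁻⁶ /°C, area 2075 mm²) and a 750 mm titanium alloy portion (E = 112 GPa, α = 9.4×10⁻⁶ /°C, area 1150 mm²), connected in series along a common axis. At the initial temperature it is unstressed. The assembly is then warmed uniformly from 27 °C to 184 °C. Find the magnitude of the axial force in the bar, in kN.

With the walls removed the bar would change length by δ_free = Σ αᵢΔT Lᵢ = 11.7×10⁻⁶×157×575 + 9.4×10⁻⁶×157×750 = 2.163 mm.
Since the ends are fixed, an axial force P builds up, equal in every segment, with P · Σ Lᵢ/(AᵢEᵢ) = δ_free.
The series flexibility is Σ Lᵢ/(AᵢEᵢ) = 575/(2075×196×10³) + 750/(1150×112×10³) = 7.237×10⁻⁶ mm/N.
P = 2.163 / 7.237×10⁻⁶ = 298900 N = 298.9 kN, compressive.

P ≈ 299 kN (compressive)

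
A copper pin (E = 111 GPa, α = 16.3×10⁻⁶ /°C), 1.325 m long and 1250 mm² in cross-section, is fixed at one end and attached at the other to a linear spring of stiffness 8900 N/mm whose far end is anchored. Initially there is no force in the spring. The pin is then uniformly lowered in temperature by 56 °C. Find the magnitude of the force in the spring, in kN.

P ≈ 9.92 kN

Free thermal contraction: δ_free = αΔT L = 16.3×10⁻⁶ × 56 × 1325 = 1.209 mm.
With a force P in the spring, the elastic change of the pin is PL/(AE) and that of the spring is P/k; compatibility requires their sum to equal δ_free.
So P = δ_free / [L/(AE) + 1/k] = 1.209 / [ 1325/(1250×111×10³) + 1/(8900) ].
P = 1.209 / 0.0001219 = 9921 N.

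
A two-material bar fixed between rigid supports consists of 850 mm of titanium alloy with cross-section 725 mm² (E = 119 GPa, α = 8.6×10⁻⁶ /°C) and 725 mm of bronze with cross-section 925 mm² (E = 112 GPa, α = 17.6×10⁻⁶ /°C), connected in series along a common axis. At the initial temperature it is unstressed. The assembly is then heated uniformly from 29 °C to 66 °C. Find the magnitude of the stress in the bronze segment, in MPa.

σ ≈ 47.6 MPa (compressive)

Free thermal expansion of the whole bar: Σ αᵢΔT Lᵢ = 8.6×10⁻⁶×37×850 + 17.6×10⁻⁶×37×725 = 0.7426 mm.
Since the ends are fixed, an axial force P builds up, equal in every segment, with P · Σ Lᵢ/(AᵢEᵢ) = δ_free.
Σ Lᵢ/(AᵢEᵢ) = 850/(725×119×10³) + 725/(925×112×10³) = 1.685×10⁻⁵ mm/N.
Hence P = δ_free / Σ(L/AE) = 0.7426/1.685×10⁻⁵ = 44.07 kN (compressive).
σ_{bronze} = P / A = 44070 / 925 = 47.64 MPa.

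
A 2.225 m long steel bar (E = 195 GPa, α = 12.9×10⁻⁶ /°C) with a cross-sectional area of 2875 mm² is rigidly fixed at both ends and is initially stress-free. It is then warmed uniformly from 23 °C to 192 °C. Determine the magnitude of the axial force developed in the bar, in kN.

P ≈ 1220 kN (compressive)

The ends cannot move, so σ = EαΔT = 195×10³ × 12.9×10⁻⁶ × 169 = 425.1 MPa.
Axial force P = σA = 425.1 × 2875 = 1.222×10⁶ N = 1222 kN, compressive.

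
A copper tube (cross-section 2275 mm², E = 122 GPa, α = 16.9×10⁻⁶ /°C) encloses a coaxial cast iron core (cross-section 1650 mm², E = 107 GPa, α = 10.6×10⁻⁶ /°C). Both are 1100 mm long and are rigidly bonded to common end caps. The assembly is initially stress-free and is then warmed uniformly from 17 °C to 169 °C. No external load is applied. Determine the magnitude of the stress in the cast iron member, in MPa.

The copper has the larger α, so on heating it would change length more than the cast iron if both were free. The rigid plates force a common final length, so the copper is put into compression and the cast iron into tension, with equal and opposite forces P (no external load).
Setting the final lengths equal and cancelling L: (α₁ − α₂)ΔT = P/(A₁E₁) + P/(A₂E₂).
|α₁ − α₂|·ΔT = 6.3×10⁻⁶ × 152 = 0.0009576.
1/(A₁E₁) + 1/(A₂E₂) = 1/(2275×122×10³) + 1/(1650×107×10³) = 9.267×10⁻⁹ N⁻¹.
So P = 0.0009576 / 9.267×10⁻⁹ = 103.3 kN.
σ_{cast iron} = P/A₂ = 103300/1650 = 62.63 MPa, tensile.

σ ≈ 62.6 MPa (tensile)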